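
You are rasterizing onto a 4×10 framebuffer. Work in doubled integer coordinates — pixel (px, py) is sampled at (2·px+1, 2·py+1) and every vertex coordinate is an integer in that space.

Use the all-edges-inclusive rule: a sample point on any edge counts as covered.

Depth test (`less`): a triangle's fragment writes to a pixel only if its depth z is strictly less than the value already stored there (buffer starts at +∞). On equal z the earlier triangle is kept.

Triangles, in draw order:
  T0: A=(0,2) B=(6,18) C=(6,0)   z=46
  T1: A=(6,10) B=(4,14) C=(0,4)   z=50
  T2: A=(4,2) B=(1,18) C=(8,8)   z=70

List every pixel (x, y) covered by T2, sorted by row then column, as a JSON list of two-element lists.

T0:
  2·area = 108  (B↔C swapped to make it positive)
  edge (0, 2)→(6, 0): d=(6,-2) inclusive
  edge (6, 0)→(6, 18): d=(0,18) inclusive
  edge (6, 18)→(0, 2): d=(-6,-16) inclusive
    (1,0)@(3, 1): e=[0,54,54] → #  [on edge]
    (2,0)@(5, 1): e=[4,18,86] → #
    (3,0)@(7, 1): e=[8,-18,118] → ·
    (0,1)@(1, 3): e=[8,90,10] → #
    (3,1)@(7, 3): e=[20,-18,106] → ·
    (0,2)@(1, 5): e=[20,90,-2] → ·
    (1,2)@(3, 5): e=[24,54,30] → #
    (3,2)@(7, 5): e=[32,-18,94] → ·
    (1,3)@(3, 7): e=[36,54,18] → #
    (3,3)@(7, 7): e=[44,-18,82] → ·
    (1,4)@(3, 9): e=[48,54,6] → #
    (3,4)@(7, 9): e=[56,-18,70] → ·
  covered (14 px):
    · # # ·
    # # # ·
    · # # ·
    · # # ·
    · # # ·
    · · # ·
    · · # ·
    · · # ·
    · · · ·
    · · · ·
T1:
  2·area = 36
  edge (6, 10)→(4, 14): d=(-2,4) inclusive
  edge (4, 14)→(0, 4): d=(-4,-10) inclusive
  edge (0, 4)→(6, 10): d=(6,6) inclusive
    (0,2)@(1, 5): e=[30,6,0] → #  [on edge]
    (1,2)@(3, 5): e=[22,26,-12] → ·
    (0,3)@(1, 7): e=[26,-2,12] → ·
    (1,3)@(3, 7): e=[18,18,0] → #  [on edge]
    (2,3)@(5, 7): e=[10,38,-12] → ·
    (1,4)@(3, 9): e=[14,10,12] → #
    (2,4)@(5, 9): e=[6,30,0] → #  [on edge]
    (3,4)@(7, 9): e=[-2,50,-12] → ·
    (1,5)@(3, 11): e=[10,2,24] → #
    (3,5)@(7, 11): e=[-6,42,0] → ·  [on edge]
    (1,6)@(3, 13): e=[6,-6,36] → ·
    (2,6)@(5, 13): e=[-2,14,24] → ·
  covered (6 px):
    · · · ·
    · · · ·
    # · · ·
    · # · ·
    · # # ·
    · # # ·
    · · · ·
    · · · ·
    · · · ·
    · · · ·
T2:
  2·area = 82  (B↔C swapped to make it positive)
  edge (4, 2)→(8, 8): d=(4,6) inclusive
  edge (8, 8)→(1, 18): d=(-7,10) inclusive
  edge (1, 18)→(4, 2): d=(3,-16) inclusive
    (2,2)@(5, 5): e=[6,51,25] → #
    (3,2)@(7, 5): e=[-6,31,57] → ·
    (2,3)@(5, 7): e=[14,37,31] → #
    (3,3)@(7, 7): e=[2,17,63] → #
    (1,4)@(3, 9): e=[34,43,5] → #
    (1,5)@(3, 11): e=[42,29,11] → #
    (3,5)@(7, 11): e=[18,-11,75] → ·
    (1,6)@(3, 13): e=[50,15,17] → #
    (2,6)@(5, 13): e=[38,-5,49] → ·
    (1,7)@(3, 15): e=[58,1,23] → #
    (2,7)@(5, 15): e=[46,-19,55] → ·
    (1,8)@(3, 17): e=[66,-13,29] → ·
  covered (10 px):
    · · · ·
    · · · ·
    · · # ·
    · · # #
    · # # #
    · # # ·
    · # · ·
    · # · ·
    · · · ·
    · · · ·

Result: [[2,2],[2,3],[3,3],[1,4],[2,4],[3,4],[1,5],[2,5],[1,6],[1,7]]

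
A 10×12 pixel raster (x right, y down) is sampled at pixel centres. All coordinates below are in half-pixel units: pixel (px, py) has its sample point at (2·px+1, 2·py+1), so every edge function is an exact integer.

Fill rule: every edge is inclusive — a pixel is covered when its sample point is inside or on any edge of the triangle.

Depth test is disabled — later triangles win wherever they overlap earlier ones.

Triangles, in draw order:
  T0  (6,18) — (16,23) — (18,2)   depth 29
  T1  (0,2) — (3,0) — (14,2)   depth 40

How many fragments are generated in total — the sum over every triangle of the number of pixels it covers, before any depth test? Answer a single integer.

T0:
  2·area = 220  (B↔C swapped to make it positive)
  edge (6, 18)→(18, 2): d=(12,-16) inclusive
  edge (18, 2)→(16, 23): d=(-2,21) inclusive
  edge (16, 23)→(6, 18): d=(-10,-5) inclusive
    (8,2)@(17, 5): e=[20,15,185] → █
    (9,2)@(19, 5): e=[52,-27,195] → ·
    (7,3)@(15, 7): e=[12,53,155] → █
    (9,3)@(19, 7): e=[76,-31,175] → ·
    (6,4)@(13, 9): e=[4,91,125] → █
    (9,4)@(19, 9): e=[100,-35,155] → ·
    (6,5)@(13, 11): e=[28,87,105] → █
    (9,5)@(19, 11): e=[124,-39,135] → ·
    (5,6)@(11, 13): e=[20,125,75] → █
    (8,6)@(17, 13): e=[116,-1,105] → ·
    (4,7)@(9, 15): e=[12,163,45] → █
    (8,7)@(17, 15): e=[140,-5,85] → ·
  covered (27 px):
    · · · · · · · · · ·
    · · · · · · · · · ·
    · · · · · · · · █ ·
    · · · · · · · █ █ ·
    · · · · · · █ █ █ ·
    · · · · · · █ █ █ ·
    · · · · · █ █ █ · ·
    · · · · █ █ █ █ · ·
    · · · █ █ █ █ █ · ·
    · · · · █ █ █ █ · ·
    · · · · · · █ █ · ·
    · · · · · · · · · ·
T1:
  2·area = 28
  edge (0, 2)→(3, 0): d=(3,-2) inclusive
  edge (3, 0)→(14, 2): d=(11,2) inclusive
  edge (14, 2)→(0, 2): d=(-14,0) inclusive
    (1,0)@(3, 1): e=[3,11,14] → █
    (2,0)@(5, 1): e=[7,7,14] → █
    (3,0)@(7, 1): e=[11,3,14] → █
    (4,0)@(9, 1): e=[15,-1,14] → ·
    (1,1)@(3, 3): e=[9,33,-14] → ·
    (2,1)@(5, 3): e=[13,29,-14] → ·
    (3,1)@(7, 3): e=[17,25,-14] → ·
  covered (3 px):
    · █ █ █ · · · · · ·
    · · · · · · · · · ·
    · · · · · · · · · ·
    · · · · · · · · · ·
    · · · · · · · · · ·
    · · · · · · · · · ·
    · · · · · · · · · ·
    · · · · · · · · · ·
    · · · · · · · · · ·
    · · · · · · · · · ·
    · · · · · · · · · ·
    · · · · · · · · · ·

Final: 30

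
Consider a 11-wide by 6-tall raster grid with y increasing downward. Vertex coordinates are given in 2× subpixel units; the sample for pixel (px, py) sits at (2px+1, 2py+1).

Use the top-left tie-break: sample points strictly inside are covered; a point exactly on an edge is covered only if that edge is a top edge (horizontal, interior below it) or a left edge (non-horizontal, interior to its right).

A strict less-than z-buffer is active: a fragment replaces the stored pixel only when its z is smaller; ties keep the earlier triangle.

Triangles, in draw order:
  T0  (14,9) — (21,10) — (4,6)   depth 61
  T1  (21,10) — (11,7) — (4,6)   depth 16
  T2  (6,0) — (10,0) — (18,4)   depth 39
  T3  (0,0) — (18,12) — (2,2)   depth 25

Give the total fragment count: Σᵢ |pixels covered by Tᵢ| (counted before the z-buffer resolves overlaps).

T0:
  2·area = 11  (B↔C swapped to make it positive)
  edge (14, 9)→(4, 6): d=(-10,-3) top-left  bias=+0
  edge (4, 6)→(21, 10): d=(17,4) right/bottom  bias=-1
  edge (21, 10)→(14, 9): d=(-7,-1) top-left  bias=+0
    (7,4)@(15, 9): e=[3,7,1] → █
    (8,4)@(17, 9): e=[9,-1,3] → ·
    (7,5)@(15, 11): e=[-17,41,-13] → ·
  covered (1 px):
    · · · · · · · · · · ·
    · · · · · · · · · · ·
    · · · · · · · · · · ·
    · · · · · · · · · · ·
    · · · · · · · █ · · ·
    · · · · · · · · · · ·
T1:
  2·area = 11  (B↔C swapped to make it positive)
  edge (21, 10)→(4, 6): d=(-17,-4) top-left  bias=+0
  edge (4, 6)→(11, 7): d=(7,1) right/bottom  bias=-1
  edge (11, 7)→(21, 10): d=(10,3) right/bottom  bias=-1
    (4,3)@(9, 7): e=[3,2,6] → █
    (5,3)@(11, 7): e=[11,0,0] → ·  [on edge]
    (4,4)@(9, 9): e=[-31,16,26] → ·
    (8,4)@(17, 9): e=[1,8,2] → █
    (9,4)@(19, 9): e=[9,6,-4] → ·
    (8,5)@(17, 11): e=[-33,22,22] → ·
  covered (2 px):
    · · · · · · · · · · ·
    · · · · · · · · · · ·
    · · · · · · · · · · ·
    · · · · █ · · · · · ·
    · · · · · · · · █ · ·
    · · · · · · · · · · ·
T2:
  2·area = 16
  edge (6, 0)→(10, 0): d=(4,0) top-left  bias=+0
  edge (10, 0)→(18, 4): d=(8,4) right/bottom  bias=-1
  edge (18, 4)→(6, 0): d=(-12,-4) top-left  bias=+0
    (4,0)@(9, 1): e=[4,12,0] → █  [on edge]
    (5,0)@(11, 1): e=[4,4,8] → █
    (6,0)@(13, 1): e=[4,-4,16] → ·
    (4,1)@(9, 3): e=[12,28,-24] → ·
    (5,1)@(11, 3): e=[12,20,-16] → ·
    (7,1)@(15, 3): e=[12,4,0] → █  [on edge]
    (8,1)@(17, 3): e=[12,-4,8] → ·
    (7,2)@(15, 5): e=[20,20,-24] → ·
    (10,2)@(21, 5): e=[20,-4,0] → ·  [on edge]
  covered (3 px):
    · · · · █ █ · · · · ·
    · · · · · · · █ · · ·
    · · · · · · · · · · ·
    · · · · · · · · · · ·
    · · · · · · · · · · ·
    · · · · · · · · · · ·
T3:
  2·area = 12
  edge (0, 0)→(18, 12): d=(18,12) right/bottom  bias=-1
  edge (18, 12)→(2, 2): d=(-16,-10) top-left  bias=+0
  edge (2, 2)→(0, 0): d=(-2,-2) top-left  bias=+0
    (0,0)@(1, 1): e=[6,6,0] → █  [on edge]
    (1,0)@(3, 1): e=[-18,26,4] → ·
    (0,1)@(1, 3): e=[42,-26,-4] → ·
    (1,1)@(3, 3): e=[18,-6,0] → ·  [on edge]
    (2,2)@(5, 5): e=[30,-18,0] → ·  [on edge]
    (3,2)@(7, 5): e=[6,2,4] → █
    (4,2)@(9, 5): e=[-18,22,8] → ·
    (3,3)@(7, 7): e=[42,-30,0] → ·  [on edge]
    (4,4)@(9, 9): e=[54,-42,0] → ·  [on edge]
    (5,5)@(11, 11): e=[66,-54,0] → ·  [on edge]
  covered (2 px):
    █ · · · · · · · · · ·
    · · · · · · · · · · ·
    · · · █ · · · · · · ·
    · · · · · · · · · · ·
    · · · · · · · · · · ·
    · · · · · · · · · · ·

Result: 8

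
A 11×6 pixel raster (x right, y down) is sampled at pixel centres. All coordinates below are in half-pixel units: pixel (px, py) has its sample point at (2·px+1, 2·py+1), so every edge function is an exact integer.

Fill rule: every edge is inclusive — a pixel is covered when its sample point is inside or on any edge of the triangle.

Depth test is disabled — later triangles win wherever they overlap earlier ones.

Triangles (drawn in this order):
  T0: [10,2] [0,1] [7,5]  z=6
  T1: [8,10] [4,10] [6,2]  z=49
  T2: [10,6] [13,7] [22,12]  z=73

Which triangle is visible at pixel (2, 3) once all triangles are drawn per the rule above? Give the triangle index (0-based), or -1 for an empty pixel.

T0:
  2·area = 33  (B↔C swapped to make it positive)
  edge (10, 2)→(7, 5): d=(-3,3) inclusive
  edge (7, 5)→(0, 1): d=(-7,-4) inclusive
  edge (0, 1)→(10, 2): d=(10,1) inclusive
    (5,0)@(11, 1): e=[0,44,-11] → ·  [on edge]
    (2,1)@(5, 3): e=[12,6,15] → █
    (3,1)@(7, 3): e=[6,14,13] → █
    (4,1)@(9, 3): e=[0,22,11] → █  [on edge]
    (5,1)@(11, 3): e=[-6,30,9] → ·
    (2,2)@(5, 5): e=[6,-8,35] → ·
    (3,2)@(7, 5): e=[0,0,33] → █  [on edge]
    (4,2)@(9, 5): e=[-6,8,31] → ·
    (2,3)@(5, 7): e=[0,-22,55] → ·  [on edge]
    (3,3)@(7, 7): e=[-6,-14,53] → ·
    (1,4)@(3, 9): e=[0,-44,77] → ·  [on edge]
    (0,5)@(1, 11): e=[0,-66,99] → ·  [on edge]
  covered (4 px):
    · · · · · · · · · · ·
    · · █ █ █ · · · · · ·
    · · · █ · · · · · · ·
    · · · · · · · · · · ·
    · · · · · · · · · · ·
    · · · · · · · · · · ·
T1:
  2·area = 32
  edge (8, 10)→(4, 10): d=(-4,0) inclusive
  edge (4, 10)→(6, 2): d=(2,-8) inclusive
  edge (6, 2)→(8, 10): d=(2,8) inclusive
    (2,3)@(5, 7): e=[12,2,18] → █
    (3,3)@(7, 7): e=[12,18,2] → █
    (4,3)@(9, 7): e=[12,34,-14] → ·
    (2,4)@(5, 9): e=[4,6,22] → █
    (4,4)@(9, 9): e=[4,38,-10] → ·
    (2,5)@(5, 11): e=[-4,10,26] → ·
    (3,5)@(7, 11): e=[-4,26,10] → ·
  covered (4 px):
    · · · · · · · · · · ·
    · · · · · · · · · · ·
    · · · · · · · · · · ·
    · · █ █ · · · · · · ·
    · · █ █ · · · · · · ·
    · · · · · · · · · · ·
T2:
  2·area = 6
  edge (10, 6)→(13, 7): d=(3,1) inclusive
  edge (13, 7)→(22, 12): d=(9,5) inclusive
  edge (22, 12)→(10, 6): d=(-12,-6) inclusive
    (0,1)@(1, 3): e=[0,24,-18] → ·  [on edge]
    (3,2)@(7, 5): e=[0,12,-6] → ·  [on edge]
    (6,3)@(13, 7): e=[0,0,6] → █  [on edge]
    (7,3)@(15, 7): e=[-2,-10,18] → ·
    (6,4)@(13, 9): e=[6,18,-18] → ·
    (9,4)@(19, 9): e=[0,-12,18] → ·  [on edge]
  covered (1 px):
    · · · · · · · · · · ·
    · · · · · · · · · · ·
    · · · · · · · · · · ·
    · · · · · · █ · · · ·
    · · · · · · · · · · ·
    · · · · · · · · · · ·

Z-buffer (winner per pixel, '.' = empty):
  . . . . . . . . . . .
  . . 0 0 0 . . . . . .
  . . . 0 . . . . . . .
  . . 1 1 . . 2 . . . .
  . . 1 1 . . . . . . .
  . . . . . . . . . . .

Final: 1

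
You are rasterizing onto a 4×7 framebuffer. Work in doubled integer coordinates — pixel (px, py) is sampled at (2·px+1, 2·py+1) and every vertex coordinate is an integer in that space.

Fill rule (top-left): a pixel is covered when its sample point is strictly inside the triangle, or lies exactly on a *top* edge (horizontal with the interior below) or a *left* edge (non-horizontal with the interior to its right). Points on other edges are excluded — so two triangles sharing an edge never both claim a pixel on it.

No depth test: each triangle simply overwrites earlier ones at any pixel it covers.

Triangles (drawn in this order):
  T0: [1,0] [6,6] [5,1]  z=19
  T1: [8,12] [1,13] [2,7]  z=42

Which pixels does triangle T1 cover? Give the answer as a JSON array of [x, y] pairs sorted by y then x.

T0:
  2·area = 19  (B↔C swapped to make it positive)
  edge (1, 0)→(5, 1): d=(4,1) right/bottom  bias=-1
  edge (5, 1)→(6, 6): d=(1,5) right/bottom  bias=-1
  edge (6, 6)→(1, 0): d=(-5,-6) top-left  bias=+0
    (1,0)@(3, 1): e=[2,10,7] → X
    (2,0)@(5, 1): e=[0,0,19] → .  [on edge]
    (1,1)@(3, 3): e=[10,12,-3] → .
    (2,1)@(5, 3): e=[8,2,9] → X
    (3,1)@(7, 3): e=[6,-8,21] → .
    (2,2)@(5, 5): e=[16,4,-1] → .
    (3,5)@(7, 11): e=[38,0,-19] → .  [on edge]
  covered (2 px):
    . X . .
    . . X .
    . . . .
    . . . .
    . . . .
    . . . .
    . . . .
T1:
  2·area = 41
  edge (8, 12)→(1, 13): d=(-7,1) right/bottom  bias=-1
  edge (1, 13)→(2, 7): d=(1,-6) top-left  bias=+0
  edge (2, 7)→(8, 12): d=(6,5) right/bottom  bias=-1
    (1,0)@(3, 1): e=[82,0,-41] → .  [on edge]
    (1,4)@(3, 9): e=[26,8,7] → X
    (2,4)@(5, 9): e=[24,20,-3] → .
    (1,5)@(3, 11): e=[12,10,19] → X
    (2,5)@(5, 11): e=[10,22,9] → X
    (3,5)@(7, 11): e=[8,34,-1] → .
    (0,6)@(1, 13): e=[0,0,41] → .  [on edge]
    (1,6)@(3, 13): e=[-2,12,31] → .
    (2,6)@(5, 13): e=[-4,24,21] → .
  covered (3 px):
    . . . .
    . . . .
    . . . .
    . . . .
    . X . .
    . X X .
    . . . .

Answer: [[1,4],[1,5],[2,5]]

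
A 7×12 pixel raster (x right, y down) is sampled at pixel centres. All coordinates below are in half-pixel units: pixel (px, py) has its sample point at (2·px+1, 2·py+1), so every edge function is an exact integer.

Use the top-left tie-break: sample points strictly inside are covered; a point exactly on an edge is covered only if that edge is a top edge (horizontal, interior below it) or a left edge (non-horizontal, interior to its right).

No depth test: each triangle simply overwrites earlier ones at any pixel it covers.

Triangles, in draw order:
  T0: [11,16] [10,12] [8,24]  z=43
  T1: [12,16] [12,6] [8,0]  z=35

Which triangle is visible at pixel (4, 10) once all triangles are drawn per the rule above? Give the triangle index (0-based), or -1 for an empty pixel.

T0:
  2·area = 20  (B↔C swapped to make it positive)
  edge (11, 16)→(8, 24): d=(-3,8) right/bottom  bias=-1
  edge (8, 24)→(10, 12): d=(2,-12) top-left  bias=+0
  edge (10, 12)→(11, 16): d=(1,4) right/bottom  bias=-1
    (4,9)@(9, 19): e=[7,2,11] → X
    (5,9)@(11, 19): e=[-9,26,3] → .
    (4,10)@(9, 21): e=[1,6,13] → X
    (5,10)@(11, 21): e=[-15,30,5] → .
    (4,11)@(9, 23): e=[-5,10,15] → .
  covered (2 px):
    . . . . . . .
    . . . . . . .
    . . . . . . .
    . . . . . . .
    . . . . . . .
    . . . . . . .
    . . . . . . .
    . . . . . . .
    . . . . . . .
    . . . . X . .
    . . . . X . .
    . . . . . . .
T1:
  2·area = 40  (B↔C swapped to make it positive)
  edge (12, 16)→(8, 0): d=(-4,-16) top-left  bias=+0
  edge (8, 0)→(12, 6): d=(4,6) right/bottom  bias=-1
  edge (12, 6)→(12, 16): d=(0,10) right/bottom  bias=-1
    (4,1)@(9, 3): e=[4,6,30] → X
    (5,1)@(11, 3): e=[36,-6,10] → .
    (4,2)@(9, 5): e=[-4,14,30] → .
    (5,2)@(11, 5): e=[28,2,10] → X
    (6,2)@(13, 5): e=[60,-10,-10] → .
    (5,3)@(11, 7): e=[20,10,10] → X
    (6,3)@(13, 7): e=[52,-2,-10] → .
    (5,4)@(11, 9): e=[12,18,10] → X
    (6,4)@(13, 9): e=[44,6,-10] → .
    (5,5)@(11, 11): e=[4,26,10] → X
    (6,5)@(13, 11): e=[36,14,-10] → .
    (5,6)@(11, 13): e=[-4,34,10] → .
  covered (5 px):
    . . . . . . .
    . . . . X . .
    . . . . . X .
    . . . . . X .
    . . . . . X .
    . . . . . X .
    . . . . . . .
    . . . . . . .
    . . . . . . .
    . . . . . . .
    . . . . . . .
    . . . . . . .

Z-buffer (winner per pixel, '.' = empty):
  . . . . . . .
  . . . . 1 . .
  . . . . . 1 .
  . . . . . 1 .
  . . . . . 1 .
  . . . . . 1 .
  . . . . . . .
  . . . . . . .
  . . . . . . .
  . . . . 0 . .
  . . . . 0 . .
  . . . . . . .

Result: 0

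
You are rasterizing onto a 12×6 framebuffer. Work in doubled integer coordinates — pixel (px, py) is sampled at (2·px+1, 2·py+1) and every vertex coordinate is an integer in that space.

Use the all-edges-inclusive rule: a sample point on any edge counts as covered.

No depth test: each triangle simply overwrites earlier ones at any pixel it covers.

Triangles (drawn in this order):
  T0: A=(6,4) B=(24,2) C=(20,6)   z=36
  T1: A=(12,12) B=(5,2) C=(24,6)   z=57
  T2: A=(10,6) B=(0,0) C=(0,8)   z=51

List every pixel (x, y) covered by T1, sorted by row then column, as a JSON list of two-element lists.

T0:
  2·area = 64
  edge (6, 4)→(24, 2): d=(18,-2) inclusive
  edge (24, 2)→(20, 6): d=(-4,4) inclusive
  edge (20, 6)→(6, 4): d=(-14,-2) inclusive
    (7,1)@(15, 3): e=[0,32,32] → █  [on edge]
    (8,1)@(17, 3): e=[4,24,36] → █
    (9,1)@(19, 3): e=[8,16,40] → █
    (10,1)@(21, 3): e=[12,8,44] → █
    (11,1)@(23, 3): e=[16,0,48] → █  [on edge]
    (6,2)@(13, 5): e=[32,32,0] → █  [on edge]
    (10,2)@(21, 5): e=[48,0,16] → █  [on edge]
    (11,2)@(23, 5): e=[52,-8,20] → ·
    (6,3)@(13, 7): e=[68,24,-28] → ·
    (7,3)@(15, 7): e=[72,16,-24] → ·
    (8,3)@(17, 7): e=[76,8,-20] → ·
    (9,3)@(19, 7): e=[80,0,-16] → ·  [on edge]
    (8,4)@(17, 9): e=[112,0,-48] → ·  [on edge]
    (7,5)@(15, 11): e=[144,0,-80] → ·  [on edge]
  covered (10 px):
    · · · · · · · · · · · ·
    · · · · · · · █ █ █ █ █
    · · · · · · █ █ █ █ █ ·
    · · · · · · · · · · · ·
    · · · · · · · · · · · ·
    · · · · · · · · · · · ·
T1:
  2·area = 162
  edge (12, 12)→(5, 2): d=(-7,-10) inclusive
  edge (5, 2)→(24, 6): d=(19,4) inclusive
  edge (24, 6)→(12, 12): d=(-12,6) inclusive
    (3,1)@(7, 3): e=[13,11,138] → █
    (4,1)@(9, 3): e=[33,3,126] → █
    (5,1)@(11, 3): e=[53,-5,114] → ·
    (3,2)@(7, 5): e=[-1,49,114] → ·
    (4,2)@(9, 5): e=[19,41,102] → █
    (5,2)@(11, 5): e=[39,33,90] → █
    (6,2)@(13, 5): e=[59,25,78] → █
    (7,2)@(15, 5): e=[79,17,66] → █
    (8,2)@(17, 5): e=[99,9,54] → █
    (9,2)@(19, 5): e=[119,1,42] → █
    (10,2)@(21, 5): e=[139,-7,30] → ·
    (4,3)@(9, 7): e=[5,79,78] → █
  covered (20 px):
    · · · · · · · · · · · ·
    · · · █ █ · · · · · · ·
    · · · · █ █ █ █ █ █ · ·
    · · · · █ █ █ █ █ █ █ ·
    · · · · · █ █ █ █ · · ·
    · · · · · · █ · · · · ·
T2:
  2·area = 80  (B↔C swapped to make it positive)
  edge (10, 6)→(0, 8): d=(-10,2) inclusive
  edge (0, 8)→(0, 0): d=(0,-8) inclusive
  edge (0, 0)→(10, 6): d=(10,6) inclusive
    (0,0)@(1, 1): e=[68,8,4] → █
    (1,0)@(3, 1): e=[64,24,-8] → ·
    (0,1)@(1, 3): e=[48,8,24] → █
    (1,1)@(3, 3): e=[44,24,12] → █
    (2,1)@(5, 3): e=[40,40,0] → █  [on edge]
    (3,1)@(7, 3): e=[36,56,-12] → ·
    (0,2)@(1, 5): e=[28,8,44] → █
    (3,2)@(7, 5): e=[16,56,8] → █
    (4,2)@(9, 5): e=[12,72,-4] → ·
    (7,2)@(15, 5): e=[0,120,-40] → ·  [on edge]
    (0,3)@(1, 7): e=[8,8,64] → █
    (2,3)@(5, 7): e=[0,40,40] → █  [on edge]
    (7,4)@(15, 9): e=[-40,120,0] → ·  [on edge]
  covered (11 px):
    █ · · · · · · · · · · ·
    █ █ █ · · · · · · · · ·
    █ █ █ █ · · · · · · · ·
    █ █ █ · · · · · · · · ·
    · · · · · · · · · · · ·
    · · · · · · · · · · · ·

Answer: [[3,1],[4,1],[4,2],[5,2],[6,2],[7,2],[8,2],[9,2],[4,3],[5,3],[6,3],[7,3],[8,3],[9,3],[10,3],[5,4],[6,4],[7,4],[8,4],[6,5]]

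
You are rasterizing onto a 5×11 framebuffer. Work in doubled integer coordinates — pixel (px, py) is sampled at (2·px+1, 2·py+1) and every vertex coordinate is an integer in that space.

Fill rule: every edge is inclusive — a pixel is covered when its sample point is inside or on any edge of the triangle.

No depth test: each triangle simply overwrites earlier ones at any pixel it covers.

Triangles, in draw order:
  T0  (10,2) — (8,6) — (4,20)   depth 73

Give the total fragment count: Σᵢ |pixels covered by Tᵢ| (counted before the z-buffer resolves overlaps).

T0:
  2·area = 12  (B↔C swapped to make it positive)
  edge (10, 2)→(4, 20): d=(-6,18) inclusive
  edge (4, 20)→(8, 6): d=(4,-14) inclusive
  edge (8, 6)→(10, 2): d=(2,-4) inclusive
    (4,2)@(9, 5): e=[0,10,2] → #  [on edge]
    (4,3)@(9, 7): e=[-12,18,6] → ·
    (3,5)@(7, 11): e=[0,6,6] → #  [on edge]
    (4,5)@(9, 11): e=[-36,34,14] → ·
    (3,6)@(7, 13): e=[-12,14,10] → ·
    (2,8)@(5, 17): e=[0,2,10] → #  [on edge]
    (3,8)@(7, 17): e=[-36,30,18] → ·
    (2,9)@(5, 19): e=[-12,10,14] → ·
  covered (3 px):
    · · · · ·
    · · · · ·
    · · · · #
    · · · · ·
    · · · · ·
    · · · # ·
    · · · · ·
    · · · · ·
    · · # · ·
    · · · · ·
    · · · · ·

Final: 3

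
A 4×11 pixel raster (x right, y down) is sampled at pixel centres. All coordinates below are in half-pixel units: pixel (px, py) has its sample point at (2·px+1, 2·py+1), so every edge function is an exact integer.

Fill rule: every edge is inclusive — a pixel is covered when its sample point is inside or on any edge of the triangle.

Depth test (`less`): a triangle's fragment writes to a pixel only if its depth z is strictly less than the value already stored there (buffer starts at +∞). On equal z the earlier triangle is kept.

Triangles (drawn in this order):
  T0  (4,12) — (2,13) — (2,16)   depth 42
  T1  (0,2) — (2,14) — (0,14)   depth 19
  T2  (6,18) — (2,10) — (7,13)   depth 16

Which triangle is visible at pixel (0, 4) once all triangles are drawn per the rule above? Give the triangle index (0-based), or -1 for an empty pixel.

T0:
  2·area = 6  (B↔C swapped to make it positive)
  edge (4, 12)→(2, 16): d=(-2,4) inclusive
  edge (2, 16)→(2, 13): d=(0,-3) inclusive
  edge (2, 13)→(4, 12): d=(2,-1) inclusive
    (1,6)@(3, 13): e=[2,3,1] → X
    (2,6)@(5, 13): e=[-6,9,3] → .
    (1,7)@(3, 15): e=[-2,3,5] → .
  covered (1 px):
    . . . .
    . . . .
    . . . .
    . . . .
    . . . .
    . . . .
    . X . .
    . . . .
    . . . .
    . . . .
    . . . .
T1:
  2·area = 24
  edge (0, 2)→(2, 14): d=(2,12) inclusive
  edge (2, 14)→(0, 14): d=(-2,0) inclusive
  edge (0, 14)→(0, 2): d=(0,-12) inclusive
    (0,4)@(1, 9): e=[2,10,12] → X
    (1,4)@(3, 9): e=[-22,10,36] → .
    (0,5)@(1, 11): e=[6,6,12] → X
    (1,5)@(3, 11): e=[-18,6,36] → .
    (0,6)@(1, 13): e=[10,2,12] → X
    (1,6)@(3, 13): e=[-14,2,36] → .
    (0,7)@(1, 15): e=[14,-2,12] → .
  covered (3 px):
    . . . .
    . . . .
    . . . .
    . . . .
    X . . .
    X . . .
    X . . .
    . . . .
    . . . .
    . . . .
    . . . .
T2:
  2·area = 28
  edge (6, 18)→(2, 10): d=(-4,-8) inclusive
  edge (2, 10)→(7, 13): d=(5,3) inclusive
  edge (7, 13)→(6, 18): d=(-1,5) inclusive
    (1,5)@(3, 11): e=[4,2,22] → X
    (2,5)@(5, 11): e=[20,-4,12] → .
    (1,6)@(3, 13): e=[-4,12,20] → .
    (2,6)@(5, 13): e=[12,6,10] → X
    (3,6)@(7, 13): e=[28,0,0] → X  [on edge]
    (2,7)@(5, 15): e=[4,16,8] → X
    (3,7)@(7, 15): e=[20,10,-2] → .
    (2,8)@(5, 17): e=[-4,26,6] → .
  covered (4 px):
    . . . .
    . . . .
    . . . .
    . . . .
    . . . .
    . X . .
    . . X X
    . . X .
    . . . .
    . . . .
    . . . .

Z-buffer (winner per pixel, '.' = empty):
  . . . .
  . . . .
  . . . .
  . . . .
  1 . . .
  1 2 . .
  1 0 2 2
  . . 2 .
  . . . .
  . . . .
  . . . .

Answer: 1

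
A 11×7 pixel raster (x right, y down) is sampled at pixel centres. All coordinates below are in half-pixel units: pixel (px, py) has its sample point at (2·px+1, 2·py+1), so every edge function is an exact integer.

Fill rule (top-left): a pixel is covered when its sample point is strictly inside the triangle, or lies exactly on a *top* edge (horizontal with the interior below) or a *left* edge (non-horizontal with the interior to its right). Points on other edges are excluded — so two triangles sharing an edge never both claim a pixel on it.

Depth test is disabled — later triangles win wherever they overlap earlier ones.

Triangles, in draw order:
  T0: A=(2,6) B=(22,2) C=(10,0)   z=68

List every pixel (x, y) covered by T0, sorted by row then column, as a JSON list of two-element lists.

T0:
  2·area = 88  (B↔C swapped to make it positive)
  edge (2, 6)→(10, 0): d=(8,-6) top-left  bias=+0
  edge (10, 0)→(22, 2): d=(12,2) right/bottom  bias=-1
  edge (22, 2)→(2, 6): d=(-20,4) right/bottom  bias=-1
    (4,0)@(9, 1): e=[2,14,72] → X
    (5,0)@(11, 1): e=[14,10,64] → X
    (6,0)@(13, 1): e=[26,6,56] → X
    (7,0)@(15, 1): e=[38,2,48] → X
    (8,0)@(17, 1): e=[50,-2,40] → .
    (3,1)@(7, 3): e=[6,42,40] → X
    (8,1)@(17, 3): e=[66,22,0] → .  [on edge]
    (2,2)@(5, 5): e=[10,70,8] → X
    (3,2)@(7, 5): e=[22,66,0] → .  [on edge]
    (4,2)@(9, 5): e=[34,62,-8] → .
    (5,2)@(11, 5): e=[46,58,-16] → .
    (6,2)@(13, 5): e=[58,54,-24] → .
  covered (10 px):
    . . . . X X X X . . .
    . . . X X X X X . . .
    . . X . . . . . . . .
    . . . . . . . . . . .
    . . . . . . . . . . .
    . . . . . . . . . . .
    . . . . . . . . . . .

Result: [[4,0],[5,0],[6,0],[7,0],[3,1],[4,1],[5,1],[6,1],[7,1],[2,2]]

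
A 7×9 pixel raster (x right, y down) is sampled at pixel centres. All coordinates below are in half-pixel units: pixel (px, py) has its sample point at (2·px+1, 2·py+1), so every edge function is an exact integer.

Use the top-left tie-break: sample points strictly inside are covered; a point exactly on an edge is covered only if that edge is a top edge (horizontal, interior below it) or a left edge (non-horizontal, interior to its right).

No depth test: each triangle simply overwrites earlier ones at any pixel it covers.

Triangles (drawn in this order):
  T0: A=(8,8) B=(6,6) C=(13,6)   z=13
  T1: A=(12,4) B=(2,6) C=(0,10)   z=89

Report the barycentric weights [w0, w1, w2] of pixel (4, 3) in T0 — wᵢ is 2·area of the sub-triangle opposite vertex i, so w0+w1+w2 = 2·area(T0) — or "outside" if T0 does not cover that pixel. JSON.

T0:
  2·area = 14
  edge (8, 8)→(6, 6): d=(-2,-2) top-left  bias=+0
  edge (6, 6)→(13, 6): d=(7,0) top-left  bias=+0
  edge (13, 6)→(8, 8): d=(-5,2) right/bottom  bias=-1
    (0,0)@(1, 1): e=[0,-35,49] → ·  [on edge]
    (1,1)@(3, 3): e=[0,-21,35] → ·  [on edge]
    (2,2)@(5, 5): e=[0,-7,21] → ·  [on edge]
    (3,3)@(7, 7): e=[0,7,7] → █  [on edge]
    (4,3)@(9, 7): e=[4,7,3] → █
    (5,3)@(11, 7): e=[8,7,-1] → ·
    (3,4)@(7, 9): e=[-4,21,-3] → ·
    (4,4)@(9, 9): e=[0,21,-7] → ·  [on edge]
    (5,5)@(11, 11): e=[0,35,-21] → ·  [on edge]
    (6,6)@(13, 13): e=[0,49,-35] → ·  [on edge]
  covered (2 px):
    · · · · · · ·
    · · · · · · ·
    · · · · · · ·
    · · · █ █ · ·
    · · · · · · ·
    · · · · · · ·
    · · · · · · ·
    · · · · · · ·
    · · · · · · ·
T1:
  2·area = 36  (B↔C swapped to make it positive)
  edge (12, 4)→(0, 10): d=(-12,6) right/bottom  bias=-1
  edge (0, 10)→(2, 6): d=(2,-4) top-left  bias=+0
  edge (2, 6)→(12, 4): d=(10,-2) top-left  bias=+0
    (3,2)@(7, 5): e=[18,18,0] → █  [on edge]
    (4,2)@(9, 5): e=[6,26,4] → █
    (5,2)@(11, 5): e=[-6,34,8] → ·
    (1,3)@(3, 7): e=[18,6,12] → █
    (2,3)@(5, 7): e=[6,14,16] → █
    (3,3)@(7, 7): e=[-6,22,20] → ·
    (4,3)@(9, 7): e=[-18,30,24] → ·
    (0,4)@(1, 9): e=[6,2,28] → █
    (1,4)@(3, 9): e=[-6,10,32] → ·
    (2,4)@(5, 9): e=[-18,18,36] → ·
    (0,5)@(1, 11): e=[-18,6,48] → ·
  covered (5 px):
    · · · · · · ·
    · · · · · · ·
    · · · █ █ · ·
    · █ █ · · · ·
    █ · · · · · ·
    · · · · · · ·
    · · · · · · ·
    · · · · · · ·
    · · · · · · ·

Answer: [7,3,4]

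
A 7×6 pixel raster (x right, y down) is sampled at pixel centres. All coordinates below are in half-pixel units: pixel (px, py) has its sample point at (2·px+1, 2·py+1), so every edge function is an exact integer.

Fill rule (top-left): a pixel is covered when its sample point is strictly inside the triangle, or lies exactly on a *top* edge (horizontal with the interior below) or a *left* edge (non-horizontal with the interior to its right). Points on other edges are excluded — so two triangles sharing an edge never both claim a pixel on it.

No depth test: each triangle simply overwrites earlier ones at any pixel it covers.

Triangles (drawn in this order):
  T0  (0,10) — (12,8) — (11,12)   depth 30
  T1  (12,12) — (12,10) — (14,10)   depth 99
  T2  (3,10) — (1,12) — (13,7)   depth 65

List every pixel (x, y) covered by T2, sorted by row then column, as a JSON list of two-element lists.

T0:
  2·area = 46
  edge (0, 10)→(12, 8): d=(12,-2) top-left  bias=+0
  edge (12, 8)→(11, 12): d=(-1,4) right/bottom  bias=-1
  edge (11, 12)→(0, 10): d=(-11,-2) top-left  bias=+0
    (3,4)@(7, 9): e=[2,19,25] → X
    (4,4)@(9, 9): e=[6,11,29] → X
    (5,4)@(11, 9): e=[10,3,33] → X
    (6,4)@(13, 9): e=[14,-5,37] → .
    (3,5)@(7, 11): e=[26,17,3] → X
    (6,5)@(13, 11): e=[38,-7,15] → .
  covered (6 px):
    . . . . . . .
    . . . . . . .
    . . . . . . .
    . . . . . . .
    . . . X X X .
    . . . X X X .
T1:
  2·area = 4
  edge (12, 12)→(12, 10): d=(0,-2) top-left  bias=+0
  edge (12, 10)→(14, 10): d=(2,0) top-left  bias=+0
  edge (14, 10)→(12, 12): d=(-2,2) right/bottom  bias=-1
    (6,5)@(13, 11): e=[2,2,0] → .  [on edge]
  covered (0 px):
    . . . . . . .
    . . . . . . .
    . . . . . . .
    . . . . . . .
    . . . . . . .
    . . . . . . .
T2:
  2·area = 14  (B↔C swapped to make it positive)
  edge (3, 10)→(13, 7): d=(10,-3) top-left  bias=+0
  edge (13, 7)→(1, 12): d=(-12,5) right/bottom  bias=-1
  edge (1, 12)→(3, 10): d=(2,-2) top-left  bias=+0
    (6,3)@(13, 7): e=[0,0,14] → .  [on edge]
    (3,4)@(7, 9): e=[2,6,6] → X
    (4,4)@(9, 9): e=[8,-4,10] → .
    (1,5)@(3, 11): e=[10,2,2] → X
    (2,5)@(5, 11): e=[16,-8,6] → .
    (3,5)@(7, 11): e=[22,-18,10] → .
  covered (2 px):
    . . . . . . .
    . . . . . . .
    . . . . . . .
    . . . . . . .
    . . . X . . .
    . X . . . . .

Answer: [[3,4],[1,5]]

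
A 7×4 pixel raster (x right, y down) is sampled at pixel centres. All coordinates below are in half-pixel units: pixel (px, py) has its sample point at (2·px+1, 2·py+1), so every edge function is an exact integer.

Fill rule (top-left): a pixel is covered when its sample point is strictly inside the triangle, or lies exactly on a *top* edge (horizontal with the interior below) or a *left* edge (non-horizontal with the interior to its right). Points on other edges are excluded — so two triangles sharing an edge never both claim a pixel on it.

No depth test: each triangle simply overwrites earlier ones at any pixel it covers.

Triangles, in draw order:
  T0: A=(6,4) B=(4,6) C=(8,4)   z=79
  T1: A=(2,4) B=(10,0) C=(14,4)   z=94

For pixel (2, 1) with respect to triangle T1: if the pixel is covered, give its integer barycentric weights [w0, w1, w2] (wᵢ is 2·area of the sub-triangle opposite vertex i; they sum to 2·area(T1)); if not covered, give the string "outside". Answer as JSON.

T0:
  2·area = 4  (B↔C swapped to make it positive)
  edge (6, 4)→(8, 4): d=(2,0) top-left  bias=+0
  edge (8, 4)→(4, 6): d=(-4,2) right/bottom  bias=-1
  edge (4, 6)→(6, 4): d=(2,-2) top-left  bias=+0
    (4,0)@(9, 1): e=[-6,10,0] → ·  [on edge]
    (3,1)@(7, 3): e=[-2,6,0] → ·  [on edge]
    (2,2)@(5, 5): e=[2,2,0] → █  [on edge]
    (3,2)@(7, 5): e=[2,-2,4] → ·
    (1,3)@(3, 7): e=[6,-2,0] → ·  [on edge]
    (2,3)@(5, 7): e=[6,-6,4] → ·
  covered (1 px):
    · · · · · · ·
    · · · · · · ·
    · · █ · · · ·
    · · · · · · ·
T1:
  2·area = 48
  edge (2, 4)→(10, 0): d=(8,-4) top-left  bias=+0
  edge (10, 0)→(14, 4): d=(4,4) right/bottom  bias=-1
  edge (14, 4)→(2, 4): d=(-12,0) right/bottom  bias=-1
    (4,0)@(9, 1): e=[4,8,36] → █
    (5,0)@(11, 1): e=[12,0,36] → ·  [on edge]
    (2,1)@(5, 3): e=[4,32,12] → █
    (3,1)@(7, 3): e=[12,24,12] → █
    (5,1)@(11, 3): e=[28,8,12] → █
    (6,1)@(13, 3): e=[36,0,12] → ·  [on edge]
    (2,2)@(5, 5): e=[20,40,-12] → ·
    (3,2)@(7, 5): e=[28,32,-12] → ·
    (4,2)@(9, 5): e=[36,24,-12] → ·
    (5,2)@(11, 5): e=[44,16,-12] → ·
  covered (5 px):
    · · · · █ · ·
    · · █ █ █ █ ·
    · · · · · · ·
    · · · · · · ·

Result: [32,12,4]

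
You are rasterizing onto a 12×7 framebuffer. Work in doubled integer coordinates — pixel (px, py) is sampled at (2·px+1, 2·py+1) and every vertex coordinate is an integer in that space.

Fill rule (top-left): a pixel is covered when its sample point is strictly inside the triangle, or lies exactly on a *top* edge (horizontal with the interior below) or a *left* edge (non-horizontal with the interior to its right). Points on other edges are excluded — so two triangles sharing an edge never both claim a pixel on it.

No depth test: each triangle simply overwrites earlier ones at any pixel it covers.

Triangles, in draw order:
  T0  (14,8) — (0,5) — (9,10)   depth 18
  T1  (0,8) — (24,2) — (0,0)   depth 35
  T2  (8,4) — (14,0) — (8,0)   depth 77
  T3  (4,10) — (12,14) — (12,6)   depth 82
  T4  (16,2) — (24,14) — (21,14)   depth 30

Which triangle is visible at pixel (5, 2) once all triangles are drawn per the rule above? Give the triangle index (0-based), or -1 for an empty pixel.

T0:
  2·area = 43  (B↔C swapped to make it positive)
  edge (14, 8)→(9, 10): d=(-5,2) right/bottom  bias=-1
  edge (9, 10)→(0, 5): d=(-9,-5) top-left  bias=+0
  edge (0, 5)→(14, 8): d=(14,3) right/bottom  bias=-1
    (2,3)@(5, 7): e=[23,7,13] → #
    (3,3)@(7, 7): e=[19,17,7] → #
    (4,3)@(9, 7): e=[15,27,1] → #
    (5,3)@(11, 7): e=[11,37,-5] → ·
    (2,4)@(5, 9): e=[13,-11,41] → ·
    (3,4)@(7, 9): e=[9,-1,35] → ·
    (4,4)@(9, 9): e=[5,9,29] → #
    (5,4)@(11, 9): e=[1,19,23] → #
    (6,4)@(13, 9): e=[-3,29,17] → ·
    (4,5)@(9, 11): e=[-5,-9,57] → ·
    (5,5)@(11, 11): e=[-9,1,51] → ·
  covered (5 px):
    · · · · · · · · · · · ·
    · · · · · · · · · · · ·
    · · · · · · · · · · · ·
    · · # # # · · · · · · ·
    · · · · # # · · · · · ·
    · · · · · · · · · · · ·
    · · · · · · · · · · · ·
T1:
  2·area = 192  (B↔C swapped to make it positive)
  edge (0, 8)→(0, 0): d=(0,-8) top-left  bias=+0
  edge (0, 0)→(24, 2): d=(24,2) right/bottom  bias=-1
  edge (24, 2)→(0, 8): d=(-24,6) right/bottom  bias=-1
    (0,0)@(1, 1): e=[8,22,162] → #
    (1,0)@(3, 1): e=[24,18,150] → #
    (2,0)@(5, 1): e=[40,14,138] → #
    (3,0)@(7, 1): e=[56,10,126] → #
    (4,0)@(9, 1): e=[72,6,114] → #
    (5,0)@(11, 1): e=[88,2,102] → #
    (6,0)@(13, 1): e=[104,-2,90] → ·
    (0,1)@(1, 3): e=[8,70,114] → #
    (6,1)@(13, 3): e=[104,46,42] → #
    (7,1)@(15, 3): e=[120,42,30] → #
    (8,1)@(17, 3): e=[136,38,18] → #
    (9,1)@(19, 3): e=[152,34,6] → #
  covered (24 px):
    # # # # # # · · · · · ·
    # # # # # # # # # # · ·
    # # # # # # · · · · · ·
    # # · · · · · · · · · ·
    · · · · · · · · · · · ·
    · · · · · · · · · · · ·
    · · · · · · · · · · · ·
T2:
  2·area = 24  (B↔C swapped to make it positive)
  edge (8, 4)→(8, 0): d=(0,-4) top-left  bias=+0
  edge (8, 0)→(14, 0): d=(6,0) top-left  bias=+0
  edge (14, 0)→(8, 4): d=(-6,4) right/bottom  bias=-1
    (4,0)@(9, 1): e=[4,6,14] → #
    (5,0)@(11, 1): e=[12,6,6] → #
    (6,0)@(13, 1): e=[20,6,-2] → ·
    (4,1)@(9, 3): e=[4,18,2] → #
    (5,1)@(11, 3): e=[12,18,-6] → ·
    (4,2)@(9, 5): e=[4,30,-10] → ·
  covered (3 px):
    · · · · # # · · · · · ·
    · · · · # · · · · · · ·
    · · · · · · · · · · · ·
    · · · · · · · · · · · ·
    · · · · · · · · · · · ·
    · · · · · · · · · · · ·
    · · · · · · · · · · · ·
T3:
  2·area = 64  (B↔C swapped to make it positive)
  edge (4, 10)→(12, 6): d=(8,-4) top-left  bias=+0
  edge (12, 6)→(12, 14): d=(0,8) right/bottom  bias=-1
  edge (12, 14)→(4, 10): d=(-8,-4) top-left  bias=+0
    (5,3)@(11, 7): e=[4,8,52] → #
    (6,3)@(13, 7): e=[12,-8,60] → ·
    (3,4)@(7, 9): e=[4,40,20] → #
    (4,4)@(9, 9): e=[12,24,28] → #
    (6,4)@(13, 9): e=[28,-8,44] → ·
    (3,5)@(7, 11): e=[20,40,4] → #
    (6,5)@(13, 11): e=[44,-8,28] → ·
    (3,6)@(7, 13): e=[36,40,-12] → ·
    (4,6)@(9, 13): e=[44,24,-4] → ·
    (5,6)@(11, 13): e=[52,8,4] → #
    (6,6)@(13, 13): e=[60,-8,12] → ·
  covered (8 px):
    · · · · · · · · · · · ·
    · · · · · · · · · · · ·
    · · · · · · · · · · · ·
    · · · · · # · · · · · ·
    · · · # # # · · · · · ·
    · · · # # # · · · · · ·
    · · · · · # · · · · · ·
T4:
  2·area = 36
  edge (16, 2)→(24, 14): d=(8,12) right/bottom  bias=-1
  edge (24, 14)→(21, 14): d=(-3,0) right/bottom  bias=-1
  edge (21, 14)→(16, 2): d=(-5,-12) top-left  bias=+0
    (9,3)@(19, 7): e=[4,21,11] → #
    (10,3)@(21, 7): e=[-20,21,35] → ·
    (9,4)@(19, 9): e=[20,15,1] → #
    (10,4)@(21, 9): e=[-4,15,25] → ·
    (9,5)@(19, 11): e=[36,9,-9] → ·
    (10,5)@(21, 11): e=[12,9,15] → #
    (11,5)@(23, 11): e=[-12,9,39] → ·
    (10,6)@(21, 13): e=[28,3,5] → #
    (11,6)@(23, 13): e=[4,3,29] → #
  covered (5 px):
    · · · · · · · · · · · ·
    · · · · · · · · · · · ·
    · · · · · · · · · · · ·
    · · · · · · · · · # · ·
    · · · · · · · · · # · ·
    · · · · · · · · · · # ·
    · · · · · · · · · · # #

Z-buffer (winner per pixel, '.' = empty):
  1 1 1 1 2 2 . . . . . .
  1 1 1 1 2 1 1 1 1 1 . .
  1 1 1 1 1 1 . . . . . .
  1 1 0 0 0 3 . . . 4 . .
  . . . 3 3 3 . . . 4 . .
  . . . 3 3 3 . . . . 4 .
  . . . . . 3 . . . . 4 4

Final: 1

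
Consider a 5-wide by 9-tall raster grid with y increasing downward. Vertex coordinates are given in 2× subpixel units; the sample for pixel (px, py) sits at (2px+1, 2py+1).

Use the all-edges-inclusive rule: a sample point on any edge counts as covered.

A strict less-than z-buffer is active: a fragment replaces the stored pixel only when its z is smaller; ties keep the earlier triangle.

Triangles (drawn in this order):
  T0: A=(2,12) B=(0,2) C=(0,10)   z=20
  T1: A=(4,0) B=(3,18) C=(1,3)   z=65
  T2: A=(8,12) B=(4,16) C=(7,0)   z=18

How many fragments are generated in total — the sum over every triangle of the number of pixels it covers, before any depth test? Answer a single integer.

T0:
  2·area = 16  (B↔C swapped to make it positive)
  edge (2, 12)→(0, 10): d=(-2,-2) inclusive
  edge (0, 10)→(0, 2): d=(0,-8) inclusive
  edge (0, 2)→(2, 12): d=(2,10) inclusive
    (0,3)@(1, 7): e=[8,8,0] → █  [on edge]
    (1,3)@(3, 7): e=[12,24,-20] → ·
    (0,4)@(1, 9): e=[4,8,4] → █
    (1,4)@(3, 9): e=[8,24,-16] → ·
    (0,5)@(1, 11): e=[0,8,8] → █  [on edge]
    (1,5)@(3, 11): e=[4,24,-12] → ·
    (0,6)@(1, 13): e=[-4,8,12] → ·
    (1,6)@(3, 13): e=[0,24,-8] → ·  [on edge]
    (2,7)@(5, 15): e=[0,40,-24] → ·  [on edge]
    (1,8)@(3, 17): e=[-8,24,0] → ·  [on edge]
    (3,8)@(7, 17): e=[0,56,-40] → ·  [on edge]
  covered (3 px):
    · · · · ·
    · · · · ·
    · · · · ·
    █ · · · ·
    █ · · · ·
    █ · · · ·
    · · · · ·
    · · · · ·
    · · · · ·
T1:
  2·area = 51
  edge (4, 0)→(3, 18): d=(-1,18) inclusive
  edge (3, 18)→(1, 3): d=(-2,-15) inclusive
  edge (1, 3)→(4, 0): d=(3,-3) inclusive
    (1,0)@(3, 1): e=[17,34,0] → █  [on edge]
    (2,0)@(5, 1): e=[-19,64,6] → ·
    (0,1)@(1, 3): e=[51,0,0] → █  [on edge]
    (2,1)@(5, 3): e=[-21,60,12] → ·
    (0,2)@(1, 5): e=[49,-4,6] → ·
    (1,2)@(3, 5): e=[13,26,12] → █
    (2,2)@(5, 5): e=[-23,56,18] → ·
    (1,3)@(3, 7): e=[11,22,18] → █
    (2,3)@(5, 7): e=[-25,52,24] → ·
    (1,4)@(3, 9): e=[9,18,24] → █
    (2,4)@(5, 9): e=[-27,48,30] → ·
    (1,5)@(3, 11): e=[7,14,30] → █
  covered (10 px):
    · █ · · ·
    █ █ · · ·
    · █ · · ·
    · █ · · ·
    · █ · · ·
    · █ · · ·
    · █ · · ·
    · █ · · ·
    · █ · · ·
T2:
  2·area = 52
  edge (8, 12)→(4, 16): d=(-4,4) inclusive
  edge (4, 16)→(7, 0): d=(3,-16) inclusive
  edge (7, 0)→(8, 12): d=(1,12) inclusive
    (3,0)@(7, 1): e=[48,3,1] → █
    (4,0)@(9, 1): e=[40,35,-23] → ·
    (3,1)@(7, 3): e=[40,9,3] → █
    (4,1)@(9, 3): e=[32,41,-21] → ·
    (3,2)@(7, 5): e=[32,15,5] → █
    (4,2)@(9, 5): e=[24,47,-19] → ·
    (3,3)@(7, 7): e=[24,21,7] → █
    (4,3)@(9, 7): e=[16,53,-17] → ·
    (3,4)@(7, 9): e=[16,27,9] → █
    (4,4)@(9, 9): e=[8,59,-15] → ·
    (2,5)@(5, 11): e=[16,1,35] → █
    (4,5)@(9, 11): e=[0,65,-13] → ·  [on edge]
    (3,6)@(7, 13): e=[0,39,13] → █  [on edge]
    (2,7)@(5, 15): e=[0,13,39] → █  [on edge]
    (1,8)@(3, 17): e=[0,-13,65] → ·  [on edge]
  covered (10 px):
    · · · █ ·
    · · · █ ·
    · · · █ ·
    · · · █ ·
    · · · █ ·
    · · █ █ ·
    · · █ █ ·
    · · █ · ·
    · · · · ·

Final: 23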